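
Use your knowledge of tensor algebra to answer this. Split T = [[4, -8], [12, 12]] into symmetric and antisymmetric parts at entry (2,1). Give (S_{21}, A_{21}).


T_{21} = 12
T_{12} = -8
S_{21} = (12 + -8)/2 = 4/2 = 2
A_{21} = (12 - -8)/2 = 20/2 = 10
Check: S + A = 2 + 10 = 12 = T_{21}.

(2, 10)


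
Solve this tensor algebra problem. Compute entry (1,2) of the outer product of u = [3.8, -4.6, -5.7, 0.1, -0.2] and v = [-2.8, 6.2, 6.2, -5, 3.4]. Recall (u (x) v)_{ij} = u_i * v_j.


The outer product entry T_{ij} = u_i * v_j.
We need i=1, j=2.
u_1 = 3.8, v_2 = 6.2
T_{1,2} = 3.8 * 6.2 = 23.56

23.56


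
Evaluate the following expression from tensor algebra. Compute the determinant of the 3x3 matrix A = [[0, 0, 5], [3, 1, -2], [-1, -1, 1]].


Expanding along the first row, det(A) = a11*M_11 - a12*M_12 + a13*M_13, where M_1j is the (1,j) minor.
Minor M_11 = 1*1 - -2*-1 = -1
Minor M_12 = 3*1 - -2*-1 = 1
Minor M_13 = 3*-1 - 1*-1 = -2
det = 0*(-1) - 0*(1) + 5*(-2)
    = 0 - 0 + -10
    = -10

-10


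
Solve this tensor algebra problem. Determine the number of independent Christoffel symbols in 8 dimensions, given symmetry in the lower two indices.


Christoffel symbols Gamma^k_{ij} are symmetric in i,j, so there are d * d(d+1)/2 independent symbols.
d = 8
d(d+1)/2 = 8 * 9 / 2 = 36
Total = 8 * 36 = 288

288


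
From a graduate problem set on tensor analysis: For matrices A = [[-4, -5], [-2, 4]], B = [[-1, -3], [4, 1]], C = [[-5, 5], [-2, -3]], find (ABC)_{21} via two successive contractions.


(ABC)_{21} = sum_m (AB)_{2m} C_{m1}. First compute row 2 of AB.
(AB)_{21} = -2*-1 + 4*4 = 18
(AB)_{22} = -2*-3 + 4*1 = 10
Now contract with column 1 of C:
(AB)_{21} * C_{11} = 18 * -5 = -90
(AB)_{22} * C_{21} = 10 * -2 = -20
(ABC)_{21} = -90 + -20 = -110

-110


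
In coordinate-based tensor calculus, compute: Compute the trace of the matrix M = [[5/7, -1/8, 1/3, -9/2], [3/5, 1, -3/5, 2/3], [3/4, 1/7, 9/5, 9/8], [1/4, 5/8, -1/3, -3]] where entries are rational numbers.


The trace is the sum of diagonal entries.
Diagonal: M[1,1] = 5/7, M[2,2] = 1, M[3,3] = 9/5, M[4,4] = -3
Tr(M) = 5/7 + 1 + 9/5 + -3
Computing step by step:
After adding M[1,1]: 5/7
After adding M[2,2]: 12/7
After adding M[3,3]: 123/35
After adding M[4,4]: 18/35
Tr(M) = 18/35

18/35


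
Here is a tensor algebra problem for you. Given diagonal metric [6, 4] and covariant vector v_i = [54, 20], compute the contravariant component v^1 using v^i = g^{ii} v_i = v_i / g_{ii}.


To raise an index with a diagonal metric: v^i = v_i / g_{ii}.
For index 1: v_1 = 54, g_{11} = 6
v^1 = 54 / 6 = 9

9


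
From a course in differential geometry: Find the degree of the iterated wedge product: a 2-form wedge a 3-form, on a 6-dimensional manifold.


The degree of a wedge product is the sum of the degrees of the individual forms.
Degrees: 2, 3
Total degree = 2 + 3 = 5

5


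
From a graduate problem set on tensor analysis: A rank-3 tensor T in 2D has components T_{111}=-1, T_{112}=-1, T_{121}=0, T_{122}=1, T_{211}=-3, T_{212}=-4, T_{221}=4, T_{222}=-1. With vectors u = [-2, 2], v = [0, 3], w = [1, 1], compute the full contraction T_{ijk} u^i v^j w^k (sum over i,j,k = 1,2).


S = sum over i,j,k of T_{ijk} u_i v_j w_k. Expanding all 8 terms:
T_{111}*u_1*v_1*w_1 = -1*-2*0*1 = 0  (running total: 0)
T_{112}*u_1*v_1*w_2 = -1*-2*0*1 = 0  (running total: 0)
T_{121}*u_1*v_2*w_1 = 0*-2*3*1 = 0  (running total: 0)
T_{122}*u_1*v_2*w_2 = 1*-2*3*1 = -6  (running total: -6)
T_{211}*u_2*v_1*w_1 = -3*2*0*1 = 0  (running total: -6)
T_{212}*u_2*v_1*w_2 = -4*2*0*1 = 0  (running total: -6)
T_{221}*u_2*v_2*w_1 = 4*2*3*1 = 24  (running total: 18)
T_{222}*u_2*v_2*w_2 = -1*2*3*1 = -6  (running total: 12)
S = 12

12


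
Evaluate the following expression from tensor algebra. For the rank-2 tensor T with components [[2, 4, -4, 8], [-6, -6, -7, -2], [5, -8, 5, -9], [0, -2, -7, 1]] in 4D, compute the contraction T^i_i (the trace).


The contraction (trace) of a rank-2 tensor is the sum of its diagonal elements.
Diagonal entries: A[1,1] = 2, A[2,2] = -6, A[3,3] = 5, A[4,4] = 1
Tr(A) = 2 + -6 + 5 + 1 = 2

2


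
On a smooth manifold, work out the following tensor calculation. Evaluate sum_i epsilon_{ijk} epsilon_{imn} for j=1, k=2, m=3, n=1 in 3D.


Using the identity: epsilon_{ijk} epsilon_{imn} = delta_{jm} delta_{kn} - delta_{jn} delta_{km}.
delta_{13} = 0
delta_{21} = 0
delta_{11} = 1
delta_{23} = 0
Result = 0 * 0 - 1 * 0 = 0 - 0 = 0

0


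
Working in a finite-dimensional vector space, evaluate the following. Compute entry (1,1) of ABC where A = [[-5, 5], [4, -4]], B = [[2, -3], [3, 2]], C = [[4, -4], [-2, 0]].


(ABC)_{11} = sum_m (AB)_{1m} C_{m1}. First compute row 1 of AB.
(AB)_{11} = -5*2 + 5*3 = 5
(AB)_{12} = -5*-3 + 5*2 = 25
Now contract with column 1 of C:
(AB)_{11} * C_{11} = 5 * 4 = 20
(AB)_{12} * C_{21} = 25 * -2 = -50
(ABC)_{11} = 20 + -50 = -30

-30


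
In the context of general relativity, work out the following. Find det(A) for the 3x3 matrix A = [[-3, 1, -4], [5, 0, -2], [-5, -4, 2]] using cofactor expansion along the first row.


Expanding along the first row, det(A) = a11*M_11 - a12*M_12 + a13*M_13, where M_1j is the (1,j) minor.
Minor M_11 = 0*2 - -2*-4 = -8
Minor M_12 = 5*2 - -2*-5 = 0
Minor M_13 = 5*-4 - 0*-5 = -20
det = -3*(-8) - 1*(0) + -4*(-20)
    = 24 - 0 + 80
    = 104

104


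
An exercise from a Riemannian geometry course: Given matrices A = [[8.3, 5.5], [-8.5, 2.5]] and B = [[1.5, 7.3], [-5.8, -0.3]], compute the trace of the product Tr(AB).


Tr(AB) = sum_i (AB)_{ii} where (AB)_{ii} = sum_k A_{ik} B_{ki}.
(AB)_{11} = 8.3*1.5 + 5.5*-5.8 = -19.45
(AB)_{22} = -8.5*7.3 + 2.5*-0.3 = -62.8
Tr(AB) = -19.45 + -62.8 = -82.25

-82.25


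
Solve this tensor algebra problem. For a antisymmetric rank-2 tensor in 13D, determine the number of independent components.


A antisymmetric rank-2 tensor in d dimensions has d(d-1)/2 independent components.
d = 13
d(d-1)/2 = 13 * 12 / 2 = 156 / 2 = 78

78


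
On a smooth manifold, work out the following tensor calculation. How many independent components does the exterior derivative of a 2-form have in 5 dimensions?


The exterior derivative of a p-form is a (p+1)-form.
Its number of independent components is C(n, p+1).
n = 5, p+1 = 3
C(5, 3) = 10

10


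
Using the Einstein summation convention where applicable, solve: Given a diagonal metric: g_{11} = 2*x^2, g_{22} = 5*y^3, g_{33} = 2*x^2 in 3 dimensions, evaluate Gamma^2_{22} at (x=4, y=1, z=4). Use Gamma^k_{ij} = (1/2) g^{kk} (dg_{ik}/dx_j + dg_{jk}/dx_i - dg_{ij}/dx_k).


For a diagonal metric, Gamma^k_{ij} = (1/2) g^{kk} (dg_{ik}/dx_j + dg_{jk}/dx_i - dg_{ij}/dx_k).
The metric is diagonal, so g_{ab} = 0 for a != b.
At the given point: g_{11} = 32, g_{22} = 5, g_{33} = 32
g^{22} = 1/5
dg_{22}/dx_2 = dg_{22}/dx_2 = 15
dg_{22}/dx_2 = dg_{22}/dx_2 = 15
dg_{22}/dx_2 = dg_{22}/dx_2 = 15
Numerator = 15 + 15 - 15 = 15
Gamma^2_{22} = 15 / (2 * 5) = 3/2

3/2


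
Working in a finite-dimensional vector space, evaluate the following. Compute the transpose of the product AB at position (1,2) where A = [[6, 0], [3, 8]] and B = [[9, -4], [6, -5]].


(AB)^T_{ij} = (AB)_{ji} = sum_k A_{jk} B_{ki}.
For i=1, j=2 we need (AB)_{21}:
A_{21} * B_{11} = 3 * 9 = 27
A_{22} * B_{21} = 8 * 6 = 48
Sum = 27 + 48 = 75

75


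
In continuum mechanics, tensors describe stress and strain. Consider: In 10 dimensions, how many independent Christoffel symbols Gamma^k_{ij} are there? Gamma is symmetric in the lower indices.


Christoffel symbols Gamma^k_{ij} are symmetric in i,j, so there are d * d(d+1)/2 independent symbols.
d = 10
d(d+1)/2 = 10 * 11 / 2 = 55
Total = 10 * 55 = 550

550


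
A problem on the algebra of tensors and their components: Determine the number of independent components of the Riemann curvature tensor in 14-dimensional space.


The Riemann tensor in d dimensions has d^2(d^2 - 1)/12 independent components.
d = 14, so d^2 = 196
d^2 - 1 = 195
d^2(d^2 - 1) = 196 * 195 = 38220
Divide by 12: 38220 / 12 = 3185

3185


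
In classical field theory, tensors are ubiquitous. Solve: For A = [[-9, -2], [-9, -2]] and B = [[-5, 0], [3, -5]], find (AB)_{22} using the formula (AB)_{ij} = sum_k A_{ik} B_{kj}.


(AB)_{ij} = sum_k A_{ik} B_{kj}.
For i=2, j=2:
A_{21} * B_{12} = -9 * 0 = 0
A_{22} * B_{22} = -2 * -5 = 10
Sum = 0 + 10 = 10

10


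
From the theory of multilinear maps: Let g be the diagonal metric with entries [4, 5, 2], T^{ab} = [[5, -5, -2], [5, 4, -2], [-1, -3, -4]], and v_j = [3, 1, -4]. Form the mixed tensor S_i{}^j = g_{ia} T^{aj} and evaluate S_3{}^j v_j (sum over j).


Step 1: lower the first index. For a diagonal metric, g_{ia} T^{aj} = g_{ii} T^{ij} (no sum on i).
g_{33} = 2
S_3{}^1 = 2 * T^{31} = 2 * -1 = -2
S_3{}^2 = 2 * T^{32} = 2 * -3 = -6
S_3{}^3 = 2 * T^{33} = 2 * -4 = -8
Step 2: contract S_3{}^j with v_j.
S_3{}^1 * v_1 = -2 * 3 = -6
S_3{}^2 * v_2 = -6 * 1 = -6
S_3{}^3 * v_3 = -8 * -4 = 32
Result = -6 + -6 + 32 = 20

20


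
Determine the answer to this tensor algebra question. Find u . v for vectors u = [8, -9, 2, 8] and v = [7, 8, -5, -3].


The inner product u . v = sum of u_i * v_i.
Term-by-term: 8 * 7, -9 * 8, 2 * -5, 8 * -3
Products: 56, -72, -10, -24
Sum = 56 + -72 + -10 + -24 = -50

-50


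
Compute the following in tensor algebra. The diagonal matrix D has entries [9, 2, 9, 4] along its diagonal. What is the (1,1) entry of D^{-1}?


For a diagonal matrix, the inverse has entries (D^{-1})_{ii} = 1/d_{ii}.
The diagonal entries are: d_{11} = 9, d_{22} = 2, d_{33} = 9, d_{44} = 4
We need (D^{-1})_{11} = 1/d_{11} = 1/9 = 1/9

1/9


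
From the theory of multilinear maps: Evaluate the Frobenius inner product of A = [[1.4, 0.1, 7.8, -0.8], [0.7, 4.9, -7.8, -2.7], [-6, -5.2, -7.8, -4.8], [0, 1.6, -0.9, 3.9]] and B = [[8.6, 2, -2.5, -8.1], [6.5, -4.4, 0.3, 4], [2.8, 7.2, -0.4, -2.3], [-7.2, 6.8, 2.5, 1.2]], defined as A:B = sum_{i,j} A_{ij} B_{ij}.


A:B = sum over all i,j of A_{ij} * B_{ij}.
Row 1: 1.4*8.6=12.04, 0.1*2=0.2, 7.8*-2.5=-19.5, -0.8*-8.1=6.48 => row sum = -0.78
Row 2: 0.7*6.5=4.55, 4.9*-4.4=-21.56, -7.8*0.3=-2.34, -2.7*4=-10.8 => row sum = -30.15
Row 3: -6*2.8=-16.8, -5.2*7.2=-37.44, -7.8*-0.4=3.12, -4.8*-2.3=11.04 => row sum = -40.08
Row 4: 0*-7.2=0, 1.6*6.8=10.88, -0.9*2.5=-2.25, 3.9*1.2=4.68 => row sum = 13.31
Total = -0.78 + -30.15 + -40.08 + 13.31 = -57.7

-57.7


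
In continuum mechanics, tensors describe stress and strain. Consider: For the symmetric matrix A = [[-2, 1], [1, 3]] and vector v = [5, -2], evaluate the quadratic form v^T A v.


First compute Av:
(Av)_1 = -2*5 + 1*-2 = -12
(Av)_2 = 1*5 + 3*-2 = -1
Av = [-12, -1]
Then v^T (Av) = 5*-12 + -2*-1
= -60 + 2 = -58

-58


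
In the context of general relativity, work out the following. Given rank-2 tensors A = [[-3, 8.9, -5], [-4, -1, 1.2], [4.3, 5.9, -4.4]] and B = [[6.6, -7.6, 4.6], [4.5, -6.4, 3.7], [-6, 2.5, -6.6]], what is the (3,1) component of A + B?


Tensor addition is component-wise: (A + B)_{ij} = A_{ij} + B_{ij}.
A_{31} = 4.3
B_{31} = -6
(A + B)_{31} = 4.3 + -6 = -1.7

-1.7


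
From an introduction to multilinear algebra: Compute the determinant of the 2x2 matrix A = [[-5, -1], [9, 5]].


For a 2x2 matrix [[a, b], [c, d]], det = a*d - b*c.
a = -5, b = -1, c = 9, d = 5
a*d = -5 * 5 = -25
b*c = -1 * 9 = -9
det = -25 - -9 = -16

-16


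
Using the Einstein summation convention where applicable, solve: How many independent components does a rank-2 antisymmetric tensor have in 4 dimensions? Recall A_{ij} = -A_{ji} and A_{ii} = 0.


An antisymmetric rank-2 tensor satisfies A_{ij} = -A_{ji}, so diagonal entries are zero.
The independent components are the upper-triangular entries: C(n, 2) = n(n-1)/2.
n = 4
C(4, 2) = 4 * 3 / 2 = 12 / 2 = 6

6


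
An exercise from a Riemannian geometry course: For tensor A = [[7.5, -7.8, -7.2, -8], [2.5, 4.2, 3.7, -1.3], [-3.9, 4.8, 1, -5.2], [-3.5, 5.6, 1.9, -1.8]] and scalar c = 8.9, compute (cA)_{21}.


Scalar multiplication: (cA)_{ij} = c * A_{ij}.
c = 8.9
A_{21} = 2.5
(cA)_{21} = 8.9 * 2.5 = 22.25

22.25


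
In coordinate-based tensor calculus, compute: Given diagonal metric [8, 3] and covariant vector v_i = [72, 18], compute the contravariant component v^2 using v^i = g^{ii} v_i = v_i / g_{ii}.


To raise an index with a diagonal metric: v^i = v_i / g_{ii}.
For index 2: v_2 = 18, g_{22} = 3
v^2 = 18 / 3 = 6

6


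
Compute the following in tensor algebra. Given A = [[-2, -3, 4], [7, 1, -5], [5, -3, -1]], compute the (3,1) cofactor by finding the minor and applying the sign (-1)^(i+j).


To find cofactor C_{31}, delete row 3 and column 1.
The resulting 2x2 submatrix is: [[-3, 4], [1, -5]]
Minor M_{31} = -3*-5 - 4*1
  = 15 - 4 = 11
Sign = (-1)^(3+1) = (-1)^4 = 1
Cofactor C_{31} = 1 * 11 = 11

11


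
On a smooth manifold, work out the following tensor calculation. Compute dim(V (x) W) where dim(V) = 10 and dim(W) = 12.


The dimension of a tensor product is the product of dimensions.
dim(V) = 10, dim(W) = 12
dim(V (x) W) = 10 * 12 = 120

120


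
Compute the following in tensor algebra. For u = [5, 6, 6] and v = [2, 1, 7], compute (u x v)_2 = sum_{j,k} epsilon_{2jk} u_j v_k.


(u x v)_2 = sum_{j,k} epsilon_{2jk} u_j v_k. Only permutations of (1,2,3) contribute; the two non-zero terms are:
eps_{213} u_1 v_3 = -1 * 5 * 7 = -35
eps_{231} u_3 v_1 = 1 * 6 * 2 = 12
(u x v)_2 = -23

-23


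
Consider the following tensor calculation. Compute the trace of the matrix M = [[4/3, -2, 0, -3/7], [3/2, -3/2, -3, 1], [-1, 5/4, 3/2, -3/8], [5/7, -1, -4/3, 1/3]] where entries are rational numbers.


The trace is the sum of diagonal entries.
Diagonal: M[1,1] = 4/3, M[2,2] = -3/2, M[3,3] = 3/2, M[4,4] = 1/3
Tr(M) = 4/3 + -3/2 + 3/2 + 1/3
Computing step by step:
After adding M[1,1]: 4/3
After adding M[2,2]: -1/6
After adding M[3,3]: 4/3
After adding M[4,4]: 5/3
Tr(M) = 5/3

5/3


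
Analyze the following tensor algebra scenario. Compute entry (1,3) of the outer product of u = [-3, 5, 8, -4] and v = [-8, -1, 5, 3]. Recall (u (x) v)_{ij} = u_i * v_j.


The outer product entry T_{ij} = u_i * v_j.
We need i=1, j=3.
u_1 = -3, v_3 = 5
T_{1,3} = -3 * 5 = -15

-15


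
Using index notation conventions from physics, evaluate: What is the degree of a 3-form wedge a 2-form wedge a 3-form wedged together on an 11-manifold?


The degree of a wedge product is the sum of the degrees of the individual forms.
Degrees: 3, 2, 3
Total degree = 3 + 2 + 3 = 8

8


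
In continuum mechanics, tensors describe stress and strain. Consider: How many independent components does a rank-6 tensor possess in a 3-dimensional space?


The number of components of a rank-r tensor in d dimensions is d^r.
Here d = 3 and r = 6.
3^6 = 729

729


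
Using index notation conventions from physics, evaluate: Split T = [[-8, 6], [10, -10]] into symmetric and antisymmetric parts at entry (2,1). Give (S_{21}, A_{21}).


T_{21} = 10
T_{12} = 6
S_{21} = (10 + 6)/2 = 16/2 = 8
A_{21} = (10 - 6)/2 = 4/2 = 2
Check: S + A = 8 + 2 = 10 = T_{21}.

(8, 2)


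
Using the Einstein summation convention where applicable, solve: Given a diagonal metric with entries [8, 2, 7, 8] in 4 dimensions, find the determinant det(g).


For a diagonal metric, the determinant is the product of diagonal entries.
Diagonal entries: 8, 2, 7, 8
det(g) = 8 * 2 * 7 * 8 = 896

896


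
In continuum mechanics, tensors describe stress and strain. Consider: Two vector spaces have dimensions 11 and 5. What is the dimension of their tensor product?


The dimension of a tensor product is the product of dimensions.
dim(V) = 11, dim(W) = 5
dim(V (x) W) = 11 * 5 = 55

55


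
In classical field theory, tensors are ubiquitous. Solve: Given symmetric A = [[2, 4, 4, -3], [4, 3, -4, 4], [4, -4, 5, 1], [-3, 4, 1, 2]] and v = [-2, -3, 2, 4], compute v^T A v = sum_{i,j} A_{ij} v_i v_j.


First compute Av:
(Av)_1 = 2*-2 + 4*-3 + 4*2 + -3*4 = -20
(Av)_2 = 4*-2 + 3*-3 + -4*2 + 4*4 = -9
(Av)_3 = 4*-2 + -4*-3 + 5*2 + 1*4 = 18
(Av)_4 = -3*-2 + 4*-3 + 1*2 + 2*4 = 4
Av = [-20, -9, 18, 4]
Then v^T (Av) = -2*-20 + -3*-9 + 2*18 + 4*4
= 40 + 27 + 36 + 16 = 119

119


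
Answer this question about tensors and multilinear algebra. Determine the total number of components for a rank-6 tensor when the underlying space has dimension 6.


The number of components of a rank-r tensor in d dimensions is d^r.
Here d = 6 and r = 6.
6^6 = 46656

46656


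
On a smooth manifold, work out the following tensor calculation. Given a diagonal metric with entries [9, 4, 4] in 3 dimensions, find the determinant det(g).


For a diagonal metric, the determinant is the product of diagonal entries.
Diagonal entries: 9, 4, 4
det(g) = 9 * 4 * 4 = 144

144


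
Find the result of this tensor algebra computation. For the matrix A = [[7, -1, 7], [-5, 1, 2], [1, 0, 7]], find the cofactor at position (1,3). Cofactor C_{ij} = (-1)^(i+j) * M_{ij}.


To find cofactor C_{13}, delete row 1 and column 3.
The resulting 2x2 submatrix is: [[-5, 1], [1, 0]]
Minor M_{13} = -5*0 - 1*1
  = 0 - 1 = -1
Sign = (-1)^(1+3) = (-1)^4 = 1
Cofactor C_{13} = 1 * -1 = -1

-1


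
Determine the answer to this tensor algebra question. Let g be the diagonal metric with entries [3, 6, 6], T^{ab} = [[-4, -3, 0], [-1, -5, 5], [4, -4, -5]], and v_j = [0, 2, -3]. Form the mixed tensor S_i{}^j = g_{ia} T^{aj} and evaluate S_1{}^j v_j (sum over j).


Step 1: lower the first index. For a diagonal metric, g_{ia} T^{aj} = g_{ii} T^{ij} (no sum on i).
g_{11} = 3
S_1{}^1 = 3 * T^{11} = 3 * -4 = -12
S_1{}^2 = 3 * T^{12} = 3 * -3 = -9
S_1{}^3 = 3 * T^{13} = 3 * 0 = 0
Step 2: contract S_1{}^j with v_j.
S_1{}^1 * v_1 = -12 * 0 = 0
S_1{}^2 * v_2 = -9 * 2 = -18
S_1{}^3 * v_3 = 0 * -3 = 0
Result = 0 + -18 + 0 = -18

-18


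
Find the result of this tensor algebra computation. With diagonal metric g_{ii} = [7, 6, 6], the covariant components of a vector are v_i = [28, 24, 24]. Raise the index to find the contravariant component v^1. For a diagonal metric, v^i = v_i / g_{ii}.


To raise an index with a diagonal metric: v^i = v_i / g_{ii}.
For index 1: v_1 = 28, g_{11} = 7
v^1 = 28 / 7 = 4

4


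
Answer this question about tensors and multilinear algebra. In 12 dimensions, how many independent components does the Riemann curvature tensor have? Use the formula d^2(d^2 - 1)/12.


The Riemann tensor in d dimensions has d^2(d^2 - 1)/12 independent components.
d = 12, so d^2 = 144
d^2 - 1 = 143
d^2(d^2 - 1) = 144 * 143 = 20592
Divide by 12: 20592 / 12 = 1716

1716


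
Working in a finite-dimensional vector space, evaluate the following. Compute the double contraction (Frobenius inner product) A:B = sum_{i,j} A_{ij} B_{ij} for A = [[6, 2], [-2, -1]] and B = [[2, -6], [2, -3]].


A:B = sum over all i,j of A_{ij} * B_{ij}.
Row 1: 6*2=12, 2*-6=-12 => row sum = 0
Row 2: -2*2=-4, -1*-3=3 => row sum = -1
Total = 0 + -1 = -1

-1


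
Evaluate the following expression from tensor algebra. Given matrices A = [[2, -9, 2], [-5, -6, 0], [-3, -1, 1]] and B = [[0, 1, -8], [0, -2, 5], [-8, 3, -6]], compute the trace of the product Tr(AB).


Tr(AB) = sum_i (AB)_{ii} where (AB)_{ii} = sum_k A_{ik} B_{ki}.
(AB)_{11} = 2*0 + -9*0 + 2*-8 = -16
(AB)_{22} = -5*1 + -6*-2 + 0*3 = 7
(AB)_{33} = -3*-8 + -1*5 + 1*-6 = 13
Tr(AB) = -16 + 7 + 13 = 4

4


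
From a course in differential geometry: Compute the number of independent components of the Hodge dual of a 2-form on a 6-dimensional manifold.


The Hodge dual of a p-form on an n-dimensional manifold is an (n-p)-form.
n = 6, p = 2, so dual degree = 6 - 2 = 4
The number of components is C(n, n-p) = C(6, 4) = 15

15


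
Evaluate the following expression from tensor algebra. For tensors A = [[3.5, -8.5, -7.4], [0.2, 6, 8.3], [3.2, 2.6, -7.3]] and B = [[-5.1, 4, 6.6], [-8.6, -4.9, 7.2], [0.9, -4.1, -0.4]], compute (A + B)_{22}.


Tensor addition is component-wise: (A + B)_{ij} = A_{ij} + B_{ij}.
A_{22} = 6
B_{22} = -4.9
(A + B)_{22} = 6 + -4.9 = 1.1

1.1


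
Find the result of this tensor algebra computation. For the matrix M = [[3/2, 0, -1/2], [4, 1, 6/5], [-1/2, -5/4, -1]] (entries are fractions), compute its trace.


The trace is the sum of diagonal entries.
Diagonal: M[1,1] = 3/2, M[2,2] = 1, M[3,3] = -1
Tr(M) = 3/2 + 1 + -1
Computing step by step:
After adding M[1,1]: 3/2
After adding M[2,2]: 5/2
After adding M[3,3]: 3/2
Tr(M) = 3/2

3/2


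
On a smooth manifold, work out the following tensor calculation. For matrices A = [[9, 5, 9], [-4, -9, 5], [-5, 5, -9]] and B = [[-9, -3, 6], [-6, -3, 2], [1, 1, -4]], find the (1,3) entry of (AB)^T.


(AB)^T_{ij} = (AB)_{ji} = sum_k A_{jk} B_{ki}.
For i=1, j=3 we need (AB)_{31}:
A_{31} * B_{11} = -5 * -9 = 45
A_{32} * B_{21} = 5 * -6 = -30
A_{33} * B_{31} = -9 * 1 = -9
Sum = 45 + -30 + -9 = 6

6


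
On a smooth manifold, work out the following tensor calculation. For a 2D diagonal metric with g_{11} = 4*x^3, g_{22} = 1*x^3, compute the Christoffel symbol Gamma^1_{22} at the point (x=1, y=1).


For a diagonal metric, Gamma^k_{ij} = (1/2) g^{kk} (dg_{ik}/dx_j + dg_{jk}/dx_i - dg_{ij}/dx_k).
The metric is diagonal, so g_{ab} = 0 for a != b.
At the given point: g_{11} = 4, g_{22} = 1
g^{11} = 1/4
dg_{21}/dx_2 = 0 (off-diagonal)
dg_{21}/dx_2 = 0 (off-diagonal)
dg_{22}/dx_1 = dg_{22}/dx_1 = 3
Numerator = 0 + 0 - 3 = -3
Gamma^1_{22} = -3 / (2 * 4) = -3/8

-3/8


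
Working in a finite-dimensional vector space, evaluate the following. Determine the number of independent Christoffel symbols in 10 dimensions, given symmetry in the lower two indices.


Christoffel symbols Gamma^k_{ij} are symmetric in i,j, so there are d * d(d+1)/2 independent symbols.
d = 10
d(d+1)/2 = 10 * 11 / 2 = 55
Total = 10 * 55 = 550

550


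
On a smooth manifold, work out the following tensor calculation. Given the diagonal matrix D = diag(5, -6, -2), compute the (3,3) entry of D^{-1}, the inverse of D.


For a diagonal matrix, the inverse has entries (D^{-1})_{ii} = 1/d_{ii}.
The diagonal entries are: d_{11} = 5, d_{22} = -6, d_{33} = -2
We need (D^{-1})_{33} = 1/d_{33} = 1/-2 = -1/2

-1/2


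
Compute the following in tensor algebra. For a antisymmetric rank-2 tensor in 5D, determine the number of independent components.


A antisymmetric rank-2 tensor in d dimensions has d(d-1)/2 independent components.
d = 5
d(d-1)/2 = 5 * 4 / 2 = 20 / 2 = 10

10


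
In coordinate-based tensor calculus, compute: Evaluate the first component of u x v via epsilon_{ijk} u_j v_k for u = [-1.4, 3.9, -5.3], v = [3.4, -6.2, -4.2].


(u x v)_1 = sum_{j,k} epsilon_{1jk} u_j v_k. Only permutations of (1,2,3) contribute; the two non-zero terms are:
eps_{123} u_2 v_3 = 1 * 3.9 * -4.2 = -16.38
eps_{132} u_3 v_2 = -1 * -5.3 * -6.2 = -32.86
(u x v)_1 = -49.24

-49.24


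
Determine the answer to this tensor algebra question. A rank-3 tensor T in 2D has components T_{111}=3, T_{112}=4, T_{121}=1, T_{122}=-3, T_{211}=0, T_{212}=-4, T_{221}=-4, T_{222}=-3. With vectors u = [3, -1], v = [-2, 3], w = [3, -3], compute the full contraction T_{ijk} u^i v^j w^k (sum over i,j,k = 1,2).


S = sum over i,j,k of T_{ijk} u_i v_j w_k. Expanding all 8 terms:
T_{111}*u_1*v_1*w_1 = 3*3*-2*3 = -54  (running total: -54)
T_{112}*u_1*v_1*w_2 = 4*3*-2*-3 = 72  (running total: 18)
T_{121}*u_1*v_2*w_1 = 1*3*3*3 = 27  (running total: 45)
T_{122}*u_1*v_2*w_2 = -3*3*3*-3 = 81  (running total: 126)
T_{211}*u_2*v_1*w_1 = 0*-1*-2*3 = 0  (running total: 126)
T_{212}*u_2*v_1*w_2 = -4*-1*-2*-3 = 24  (running total: 150)
T_{221}*u_2*v_2*w_1 = -4*-1*3*3 = 36  (running total: 186)
T_{222}*u_2*v_2*w_2 = -3*-1*3*-3 = -27  (running total: 159)
S = 159

159


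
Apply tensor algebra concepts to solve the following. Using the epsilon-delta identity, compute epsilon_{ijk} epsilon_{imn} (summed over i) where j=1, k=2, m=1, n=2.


Using the identity: epsilon_{ijk} epsilon_{imn} = delta_{jm} delta_{kn} - delta_{jn} delta_{km}.
delta_{11} = 1
delta_{22} = 1
delta_{12} = 0
delta_{21} = 0
Result = 1 * 1 - 0 * 0 = 1 - 0 = 1

1


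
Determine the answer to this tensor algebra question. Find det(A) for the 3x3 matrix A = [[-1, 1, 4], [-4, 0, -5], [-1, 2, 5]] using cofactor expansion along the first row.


Expanding along the first row, det(A) = a11*M_11 - a12*M_12 + a13*M_13, where M_1j is the (1,j) minor.
Minor M_11 = 0*5 - -5*2 = 10
Minor M_12 = -4*5 - -5*-1 = -25
Minor M_13 = -4*2 - 0*-1 = -8
det = -1*(10) - 1*(-25) + 4*(-8)
    = -10 - -25 + -32
    = -17

-17


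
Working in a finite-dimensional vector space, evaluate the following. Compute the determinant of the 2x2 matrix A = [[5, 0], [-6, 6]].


For a 2x2 matrix [[a, b], [c, d]], det = a*d - b*c.
a = 5, b = 0, c = -6, d = 6
a*d = 5 * 6 = 30
b*c = 0 * -6 = 0
det = 30 - 0 = 30

30


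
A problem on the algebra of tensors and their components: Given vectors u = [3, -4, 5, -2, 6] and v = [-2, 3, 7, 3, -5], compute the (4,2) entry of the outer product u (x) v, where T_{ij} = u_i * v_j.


The outer product entry T_{ij} = u_i * v_j.
We need i=4, j=2.
u_4 = -2, v_2 = 3
T_{4,2} = -2 * 3 = -6

-6


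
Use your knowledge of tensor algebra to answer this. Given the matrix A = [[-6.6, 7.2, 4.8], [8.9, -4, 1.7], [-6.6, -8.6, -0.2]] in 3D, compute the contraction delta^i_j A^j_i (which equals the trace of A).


The contraction (trace) of a rank-2 tensor is the sum of its diagonal elements.
Diagonal entries: A[1,1] = -6.6, A[2,2] = -4, A[3,3] = -0.2
Tr(A) = -6.6 + -4 + -0.2 = -10.8

-10.8


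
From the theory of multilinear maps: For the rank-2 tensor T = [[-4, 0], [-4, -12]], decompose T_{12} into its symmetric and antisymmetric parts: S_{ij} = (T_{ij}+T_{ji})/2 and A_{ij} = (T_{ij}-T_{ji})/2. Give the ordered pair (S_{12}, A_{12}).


T_{12} = 0
T_{21} = -4
S_{12} = (0 + -4)/2 = -4/2 = -2
A_{12} = (0 - -4)/2 = 4/2 = 2
Check: S + A = -2 + 2 = 0 = T_{12}.

(-2, 2)


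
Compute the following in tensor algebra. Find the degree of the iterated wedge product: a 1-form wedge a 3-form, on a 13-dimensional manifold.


The degree of a wedge product is the sum of the degrees of the individual forms.
Degrees: 1, 3
Total degree = 1 + 3 = 4

4


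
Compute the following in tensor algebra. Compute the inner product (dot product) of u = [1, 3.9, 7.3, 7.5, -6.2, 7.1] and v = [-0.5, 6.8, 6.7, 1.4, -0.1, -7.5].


The inner product u . v = sum of u_i * v_i.
Term-by-term: 1 * -0.5, 3.9 * 6.8, 7.3 * 6.7, 7.5 * 1.4, -6.2 * -0.1, 7.1 * -7.5
Products: -0.5, 26.52, 48.91, 10.5, 0.62, -53.25
Sum = -0.5 + 26.52 + 48.91 + 10.5 + 0.62 + -53.25 = 32.8

32.8


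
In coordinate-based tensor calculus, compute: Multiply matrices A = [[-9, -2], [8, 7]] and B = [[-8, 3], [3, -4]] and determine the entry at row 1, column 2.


(AB)_{ij} = sum_k A_{ik} B_{kj}.
For i=1, j=2:
A_{11} * B_{12} = -9 * 3 = -27
A_{12} * B_{22} = -2 * -4 = 8
Sum = -27 + 8 = -19

-19


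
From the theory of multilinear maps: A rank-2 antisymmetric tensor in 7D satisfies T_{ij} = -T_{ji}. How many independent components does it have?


An antisymmetric rank-2 tensor satisfies A_{ij} = -A_{ji}, so diagonal entries are zero.
The independent components are the upper-triangular entries: C(n, 2) = n(n-1)/2.
n = 7
C(7, 2) = 7 * 6 / 2 = 42 / 2 = 21

21


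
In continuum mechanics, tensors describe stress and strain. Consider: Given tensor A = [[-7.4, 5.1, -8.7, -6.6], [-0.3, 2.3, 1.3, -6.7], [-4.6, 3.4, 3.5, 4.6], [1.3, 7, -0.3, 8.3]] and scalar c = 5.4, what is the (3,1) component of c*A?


Scalar multiplication: (cA)_{ij} = c * A_{ij}.
c = 5.4
A_{31} = -4.6
(cA)_{31} = 5.4 * -4.6 = -24.84

-24.84


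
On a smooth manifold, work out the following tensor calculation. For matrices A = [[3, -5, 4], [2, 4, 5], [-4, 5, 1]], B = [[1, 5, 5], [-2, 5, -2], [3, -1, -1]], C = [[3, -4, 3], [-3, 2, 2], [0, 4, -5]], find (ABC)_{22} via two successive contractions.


(ABC)_{22} = sum_m (AB)_{2m} C_{m2}. First compute row 2 of AB.
(AB)_{21} = 2*1 + 4*-2 + 5*3 = 9
(AB)_{22} = 2*5 + 4*5 + 5*-1 = 25
(AB)_{23} = 2*5 + 4*-2 + 5*-1 = -3
Now contract with column 2 of C:
(AB)_{21} * C_{12} = 9 * -4 = -36
(AB)_{22} * C_{22} = 25 * 2 = 50
(AB)_{23} * C_{32} = -3 * 4 = -12
(ABC)_{22} = -36 + 50 + -12 = 2

2


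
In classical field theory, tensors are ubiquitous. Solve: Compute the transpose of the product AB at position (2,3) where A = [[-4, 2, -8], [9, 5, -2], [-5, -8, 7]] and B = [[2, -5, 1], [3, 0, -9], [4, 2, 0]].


(AB)^T_{ij} = (AB)_{ji} = sum_k A_{jk} B_{ki}.
For i=2, j=3 we need (AB)_{32}:
A_{31} * B_{12} = -5 * -5 = 25
A_{32} * B_{22} = -8 * 0 = 0
A_{33} * B_{32} = 7 * 2 = 14
Sum = 25 + 0 + 14 = 39

39


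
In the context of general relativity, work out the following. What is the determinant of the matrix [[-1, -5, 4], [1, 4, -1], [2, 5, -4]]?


Expanding along the first row, det(A) = a11*M_11 - a12*M_12 + a13*M_13, where M_1j is the (1,j) minor.
Minor M_11 = 4*-4 - -1*5 = -11
Minor M_12 = 1*-4 - -1*2 = -2
Minor M_13 = 1*5 - 4*2 = -3
det = -1*(-11) - -5*(-2) + 4*(-3)
    = 11 - 10 + -12
    = -11

-11


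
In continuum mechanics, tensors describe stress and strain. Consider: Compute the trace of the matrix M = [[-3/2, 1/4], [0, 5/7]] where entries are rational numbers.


The trace is the sum of diagonal entries.
Diagonal: M[1,1] = -3/2, M[2,2] = 5/7
Tr(M) = -3/2 + 5/7
Computing step by step:
After adding M[1,1]: -3/2
After adding M[2,2]: -11/14
Tr(M) = -11/14

-11/14


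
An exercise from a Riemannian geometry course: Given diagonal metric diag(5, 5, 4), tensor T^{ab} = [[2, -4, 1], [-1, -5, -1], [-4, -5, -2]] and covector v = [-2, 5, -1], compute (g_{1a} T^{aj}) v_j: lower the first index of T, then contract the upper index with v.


Step 1: lower the first index. For a diagonal metric, g_{ia} T^{aj} = g_{ii} T^{ij} (no sum on i).
g_{11} = 5
S_1{}^1 = 5 * T^{11} = 5 * 2 = 10
S_1{}^2 = 5 * T^{12} = 5 * -4 = -20
S_1{}^3 = 5 * T^{13} = 5 * 1 = 5
Step 2: contract S_1{}^j with v_j.
S_1{}^1 * v_1 = 10 * -2 = -20
S_1{}^2 * v_2 = -20 * 5 = -100
S_1{}^3 * v_3 = 5 * -1 = -5
Result = -20 + -100 + -5 = -125

-125


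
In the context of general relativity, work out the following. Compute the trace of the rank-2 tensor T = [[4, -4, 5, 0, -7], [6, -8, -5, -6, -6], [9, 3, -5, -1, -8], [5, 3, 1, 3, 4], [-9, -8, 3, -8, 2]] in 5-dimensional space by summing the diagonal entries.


The contraction (trace) of a rank-2 tensor is the sum of its diagonal elements.
Diagonal entries: A[1,1] = 4, A[2,2] = -8, A[3,3] = -5, A[4,4] = 3, A[5,5] = 2
Tr(A) = 4 + -8 + -5 + 3 + 2 = -4

-4


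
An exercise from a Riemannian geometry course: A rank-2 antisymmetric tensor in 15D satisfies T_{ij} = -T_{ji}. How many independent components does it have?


An antisymmetric rank-2 tensor satisfies A_{ij} = -A_{ji}, so diagonal entries are zero.
The independent components are the upper-triangular entries: C(n, 2) = n(n-1)/2.
n = 15
C(15, 2) = 15 * 14 / 2 = 210 / 2 = 105

105


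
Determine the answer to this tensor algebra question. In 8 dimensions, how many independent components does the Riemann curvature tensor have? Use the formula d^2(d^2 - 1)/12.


The Riemann tensor in d dimensions has d^2(d^2 - 1)/12 independent components.
d = 8, so d^2 = 64
d^2 - 1 = 63
d^2(d^2 - 1) = 64 * 63 = 4032
Divide by 12: 4032 / 12 = 336

336


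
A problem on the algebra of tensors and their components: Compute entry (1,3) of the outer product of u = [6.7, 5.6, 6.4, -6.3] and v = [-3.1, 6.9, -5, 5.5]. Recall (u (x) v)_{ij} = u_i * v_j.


The outer product entry T_{ij} = u_i * v_j.
We need i=1, j=3.
u_1 = 6.7, v_3 = -5
T_{1,3} = 6.7 * -5 = -33.5

-33.5


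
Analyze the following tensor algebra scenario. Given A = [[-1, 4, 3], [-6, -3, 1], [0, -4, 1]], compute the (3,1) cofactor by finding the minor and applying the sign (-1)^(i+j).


To find cofactor C_{31}, delete row 3 and column 1.
The resulting 2x2 submatrix is: [[4, 3], [-3, 1]]
Minor M_{31} = 4*1 - 3*-3
  = 4 - -9 = 13
Sign = (-1)^(3+1) = (-1)^4 = 1
Cofactor C_{31} = 1 * 13 = 13

13


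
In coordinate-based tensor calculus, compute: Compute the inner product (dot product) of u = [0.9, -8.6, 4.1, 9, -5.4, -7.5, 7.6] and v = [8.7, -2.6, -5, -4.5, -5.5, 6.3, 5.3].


The inner product u . v = sum of u_i * v_i.
Term-by-term: 0.9 * 8.7, -8.6 * -2.6, 4.1 * -5, 9 * -4.5, -5.4 * -5.5, -7.5 * 6.3, 7.6 * 5.3
Products: 7.83, 22.36, -20.5, -40.5, 29.7, -47.25, 40.28
Sum = 7.83 + 22.36 + -20.5 + -40.5 + 29.7 + -47.25 + 40.28 = -8.08

-8.08


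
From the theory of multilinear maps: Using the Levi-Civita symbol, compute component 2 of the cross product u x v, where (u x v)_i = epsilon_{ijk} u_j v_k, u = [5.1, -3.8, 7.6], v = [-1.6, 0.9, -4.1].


(u x v)_2 = sum_{j,k} epsilon_{2jk} u_j v_k. Only permutations of (1,2,3) contribute; the two non-zero terms are:
eps_{213} u_1 v_3 = -1 * 5.1 * -4.1 = 20.91
eps_{231} u_3 v_1 = 1 * 7.6 * -1.6 = -12.16
(u x v)_2 = 8.75

8.75


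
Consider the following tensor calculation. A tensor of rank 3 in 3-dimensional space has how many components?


The number of components of a rank-r tensor in d dimensions is d^r.
Here d = 3 and r = 3.
3^3 = 27

27


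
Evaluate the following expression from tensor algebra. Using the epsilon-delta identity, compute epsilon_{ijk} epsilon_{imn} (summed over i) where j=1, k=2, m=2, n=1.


Using the identity: epsilon_{ijk} epsilon_{imn} = delta_{jm} delta_{kn} - delta_{jn} delta_{km}.
delta_{12} = 0
delta_{21} = 0
delta_{11} = 1
delta_{22} = 1
Result = 0 * 0 - 1 * 1 = 0 - 1 = -1

-1


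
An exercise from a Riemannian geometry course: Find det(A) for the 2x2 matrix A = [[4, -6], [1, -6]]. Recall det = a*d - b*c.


For a 2x2 matrix [[a, b], [c, d]], det = a*d - b*c.
a = 4, b = -6, c = 1, d = -6
a*d = 4 * -6 = -24
b*c = -6 * 1 = -6
det = -24 - -6 = -18

-18


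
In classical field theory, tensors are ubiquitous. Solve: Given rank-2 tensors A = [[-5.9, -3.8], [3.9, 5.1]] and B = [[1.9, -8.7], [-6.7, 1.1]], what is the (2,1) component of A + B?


Tensor addition is component-wise: (A + B)_{ij} = A_{ij} + B_{ij}.
A_{21} = 3.9
B_{21} = -6.7
(A + B)_{21} = 3.9 + -6.7 = -2.8

-2.8


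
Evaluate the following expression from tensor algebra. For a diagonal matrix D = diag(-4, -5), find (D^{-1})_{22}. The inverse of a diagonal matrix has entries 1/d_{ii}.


For a diagonal matrix, the inverse has entries (D^{-1})_{ii} = 1/d_{ii}.
The diagonal entries are: d_{11} = -4, d_{22} = -5
We need (D^{-1})_{22} = 1/d_{22} = 1/-5 = -1/5

-1/5


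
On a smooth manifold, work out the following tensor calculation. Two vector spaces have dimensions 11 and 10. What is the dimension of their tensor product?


The dimension of a tensor product is the product of dimensions.
dim(V) = 11, dim(W) = 10
dim(V (x) W) = 11 * 10 = 110

110


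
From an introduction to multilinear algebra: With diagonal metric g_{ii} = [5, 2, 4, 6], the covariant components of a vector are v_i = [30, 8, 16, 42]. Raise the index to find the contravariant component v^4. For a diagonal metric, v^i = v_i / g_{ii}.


To raise an index with a diagonal metric: v^i = v_i / g_{ii}.
For index 4: v_4 = 42, g_{44} = 6
v^4 = 42 / 6 = 7

7


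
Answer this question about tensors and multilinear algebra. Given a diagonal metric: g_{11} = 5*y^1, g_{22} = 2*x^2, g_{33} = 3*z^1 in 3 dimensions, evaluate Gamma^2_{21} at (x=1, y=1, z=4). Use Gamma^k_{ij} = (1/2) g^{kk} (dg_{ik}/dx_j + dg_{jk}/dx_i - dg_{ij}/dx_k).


For a diagonal metric, Gamma^k_{ij} = (1/2) g^{kk} (dg_{ik}/dx_j + dg_{jk}/dx_i - dg_{ij}/dx_k).
The metric is diagonal, so g_{ab} = 0 for a != b.
At the given point: g_{11} = 5, g_{22} = 2, g_{33} = 12
g^{22} = 1/2
dg_{22}/dx_1 = dg_{22}/dx_1 = 4
dg_{12}/dx_2 = 0 (off-diagonal)
dg_{21}/dx_2 = 0 (off-diagonal)
Numerator = 4 + 0 - 0 = 4
Gamma^2_{21} = 4 / (2 * 2) = 1

1


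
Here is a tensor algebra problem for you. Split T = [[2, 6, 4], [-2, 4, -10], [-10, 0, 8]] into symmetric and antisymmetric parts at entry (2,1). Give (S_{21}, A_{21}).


T_{21} = -2
T_{12} = 6
S_{21} = (-2 + 6)/2 = 4/2 = 2
A_{21} = (-2 - 6)/2 = -8/2 = -4
Check: S + A = 2 + -4 = -2 = T_{21}.

(2, -4)


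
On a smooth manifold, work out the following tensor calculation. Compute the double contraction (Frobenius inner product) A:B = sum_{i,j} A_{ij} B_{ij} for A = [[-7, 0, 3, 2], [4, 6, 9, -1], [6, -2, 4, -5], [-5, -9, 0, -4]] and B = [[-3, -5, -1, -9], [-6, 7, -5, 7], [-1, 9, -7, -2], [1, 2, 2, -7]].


A:B = sum over all i,j of A_{ij} * B_{ij}.
Row 1: -7*-3=21, 0*-5=0, 3*-1=-3, 2*-9=-18 => row sum = 0
Row 2: 4*-6=-24, 6*7=42, 9*-5=-45, -1*7=-7 => row sum = -34
Row 3: 6*-1=-6, -2*9=-18, 4*-7=-28, -5*-2=10 => row sum = -42
Row 4: -5*1=-5, -9*2=-18, 0*2=0, -4*-7=28 => row sum = 5
Total = 0 + -34 + -42 + 5 = -71

-71


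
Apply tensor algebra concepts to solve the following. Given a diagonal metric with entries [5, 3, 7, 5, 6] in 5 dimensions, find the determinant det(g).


For a diagonal metric, the determinant is the product of diagonal entries.
Diagonal entries: 5, 3, 7, 5, 6
det(g) = 5 * 3 * 7 * 5 * 6 = 3150

3150


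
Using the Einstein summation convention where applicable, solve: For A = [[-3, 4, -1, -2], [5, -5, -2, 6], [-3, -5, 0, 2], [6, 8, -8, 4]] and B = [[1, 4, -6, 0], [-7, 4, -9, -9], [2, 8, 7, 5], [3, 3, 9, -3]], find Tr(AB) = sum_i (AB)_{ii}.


Tr(AB) = sum_i (AB)_{ii} where (AB)_{ii} = sum_k A_{ik} B_{ki}.
(AB)_{11} = -3*1 + 4*-7 + -1*2 + -2*3 = -39
(AB)_{22} = 5*4 + -5*4 + -2*8 + 6*3 = 2
(AB)_{33} = -3*-6 + -5*-9 + 0*7 + 2*9 = 81
(AB)_{44} = 6*0 + 8*-9 + -8*5 + 4*-3 = -124
Tr(AB) = -39 + 2 + 81 + -124 = -80

-80


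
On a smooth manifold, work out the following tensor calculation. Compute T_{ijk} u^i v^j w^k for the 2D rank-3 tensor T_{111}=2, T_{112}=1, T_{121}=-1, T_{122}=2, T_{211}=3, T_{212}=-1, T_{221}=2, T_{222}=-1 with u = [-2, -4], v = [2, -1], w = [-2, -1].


S = sum over i,j,k of T_{ijk} u_i v_j w_k. Expanding all 8 terms:
T_{111}*u_1*v_1*w_1 = 2*-2*2*-2 = 16  (running total: 16)
T_{112}*u_1*v_1*w_2 = 1*-2*2*-1 = 4  (running total: 20)
T_{121}*u_1*v_2*w_1 = -1*-2*-1*-2 = 4  (running total: 24)
T_{122}*u_1*v_2*w_2 = 2*-2*-1*-1 = -4  (running total: 20)
T_{211}*u_2*v_1*w_1 = 3*-4*2*-2 = 48  (running total: 68)
T_{212}*u_2*v_1*w_2 = -1*-4*2*-1 = -8  (running total: 60)
T_{221}*u_2*v_2*w_1 = 2*-4*-1*-2 = -16  (running total: 44)
T_{222}*u_2*v_2*w_2 = -1*-4*-1*-1 = 4  (running total: 48)
S = 48

48


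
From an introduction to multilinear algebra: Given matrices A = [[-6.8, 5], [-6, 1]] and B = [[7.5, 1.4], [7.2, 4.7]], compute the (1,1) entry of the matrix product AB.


(AB)_{ij} = sum_k A_{ik} B_{kj}.
For i=1, j=1:
A_{11} * B_{11} = -6.8 * 7.5 = -51
A_{12} * B_{21} = 5 * 7.2 = 36
Sum = -51 + 36 = -15

-15


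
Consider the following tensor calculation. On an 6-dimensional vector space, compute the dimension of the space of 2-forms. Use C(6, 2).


The dimension of the space of p-forms on an n-dimensional space is C(n, p).
n = 6, p = 2
C(6, 2) = 6! / (2! * 4!) = 15

15


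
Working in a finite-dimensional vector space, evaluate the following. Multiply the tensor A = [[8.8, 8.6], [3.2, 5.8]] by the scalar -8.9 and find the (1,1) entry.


Scalar multiplication: (cA)_{ij} = c * A_{ij}.
c = -8.9
A_{11} = 8.8
(cA)_{11} = -8.9 * 8.8 = -78.32

-78.32


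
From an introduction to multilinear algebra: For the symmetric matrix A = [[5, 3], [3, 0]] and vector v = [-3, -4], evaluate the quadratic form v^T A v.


First compute Av:
(Av)_1 = 5*-3 + 3*-4 = -27
(Av)_2 = 3*-3 + 0*-4 = -9
Av = [-27, -9]
Then v^T (Av) = -3*-27 + -4*-9
= 81 + 36 = 117

117


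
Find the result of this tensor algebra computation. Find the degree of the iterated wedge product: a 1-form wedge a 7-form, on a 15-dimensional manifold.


The degree of a wedge product is the sum of the degrees of the individual forms.
Degrees: 1, 7
Total degree = 1 + 7 = 8

8


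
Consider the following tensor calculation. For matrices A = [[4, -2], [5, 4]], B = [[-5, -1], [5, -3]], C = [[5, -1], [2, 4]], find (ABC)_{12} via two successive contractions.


(ABC)_{12} = sum_m (AB)_{1m} C_{m2}. First compute row 1 of AB.
(AB)_{11} = 4*-5 + -2*5 = -30
(AB)_{12} = 4*-1 + -2*-3 = 2
Now contract with column 2 of C:
(AB)_{11} * C_{12} = -30 * -1 = 30
(AB)_{12} * C_{22} = 2 * 4 = 8
(ABC)_{12} = 30 + 8 = 38

38
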